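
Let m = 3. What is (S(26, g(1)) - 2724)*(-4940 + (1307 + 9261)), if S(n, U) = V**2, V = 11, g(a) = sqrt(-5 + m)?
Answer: -14649684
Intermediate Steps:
g(a) = I*sqrt(2) (g(a) = sqrt(-5 + 3) = sqrt(-2) = I*sqrt(2))
S(n, U) = 121 (S(n, U) = 11**2 = 121)
(S(26, g(1)) - 2724)*(-4940 + (1307 + 9261)) = (121 - 2724)*(-4940 + (1307 + 9261)) = -2603*(-4940 + 10568) = -2603*5628 = -14649684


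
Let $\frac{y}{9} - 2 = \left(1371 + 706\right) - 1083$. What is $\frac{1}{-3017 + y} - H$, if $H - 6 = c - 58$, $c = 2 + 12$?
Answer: $\frac{225987}{5947} \approx 38.0$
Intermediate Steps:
$y = 8964$ ($y = 18 + 9 \left(\left(1371 + 706\right) - 1083\right) = 18 + 9 \left(2077 - 1083\right) = 18 + 9 \cdot 994 = 18 + 8946 = 8964$)
$c = 14$
$H = -38$ ($H = 6 + \left(14 - 58\right) = 6 - 44 = -38$)
$\frac{1}{-3017 + y} - H = \frac{1}{-3017 + 8964} - -38 = \frac{1}{5947} + 38 = \frac{225987}{5947}$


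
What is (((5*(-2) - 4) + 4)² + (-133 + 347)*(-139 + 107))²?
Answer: 45535504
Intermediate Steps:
(((5*(-2) - 4) + 4)² + (-133 + 347)*(-139 + 107))² = (((-10 - 4) + 4)² + 214*(-32))² = ((-14 + 4)² - 6848)² = ((-10)² - 6848)² = (100 - 6848)² = (-6748)² = 45535504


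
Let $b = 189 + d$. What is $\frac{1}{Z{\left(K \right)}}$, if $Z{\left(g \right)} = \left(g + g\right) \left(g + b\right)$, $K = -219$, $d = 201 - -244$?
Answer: $- \frac{1}{181770} \approx -5.5015 \cdot 10^{-6}$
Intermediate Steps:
$d = 445$ ($d = 201 + 244 = 445$)
$b = 634$ ($b = 189 + 445 = 634$)
$Z{\left(g \right)} = 2 g \left(634 + g\right)$ ($Z{\left(g \right)} = \left(g + g\right) \left(g + 634\right) = 2 g \left(634 + g\right)$)
$\frac{1}{Z{\left(K \right)}} = \frac{1}{2 \left(-219\right) \left(634 - 219\right)} = \frac{1}{2 \left(-219\right) 415} = \frac{1}{-181770} = - \frac{1}{181770}$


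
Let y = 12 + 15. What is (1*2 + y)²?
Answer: 841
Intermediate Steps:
y = 27
(1*2 + y)² = (1*2 + 27)² = (2 + 27)² = 29² = 841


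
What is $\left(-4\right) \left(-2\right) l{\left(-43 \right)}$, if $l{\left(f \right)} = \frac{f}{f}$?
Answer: $8$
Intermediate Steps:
$l{\left(f \right)} = 1$
$\left(-4\right) \left(-2\right) l{\left(-43 \right)} = \left(-4\right) \left(-2\right) 1 = 8 \cdot 1 = 8$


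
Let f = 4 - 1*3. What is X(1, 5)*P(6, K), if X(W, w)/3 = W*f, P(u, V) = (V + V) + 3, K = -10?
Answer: -51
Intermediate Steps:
f = 1 (f = 4 - 3 = 1)
P(u, V) = 3 + 2*V (P(u, V) = 2*V + 3 = 3 + 2*V)
X(W, w) = 3*W (X(W, w) = 3*(W*1) = 3*W)
X(1, 5)*P(6, K) = (3*1)*(3 + 2*(-10)) = 3*(3 - 20) = 3*(-17) = -51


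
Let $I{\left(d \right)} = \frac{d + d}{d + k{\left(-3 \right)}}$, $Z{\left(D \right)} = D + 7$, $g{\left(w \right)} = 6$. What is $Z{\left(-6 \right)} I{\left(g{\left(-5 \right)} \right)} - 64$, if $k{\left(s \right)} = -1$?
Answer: $- \frac{308}{5} \approx -61.6$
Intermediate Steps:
$Z{\left(D \right)} = 7 + D$
$I{\left(d \right)} = \frac{2 d}{-1 + d}$ ($I{\left(d \right)} = \frac{d + d}{d - 1} = \frac{2 d}{-1 + d}$)
$Z{\left(-6 \right)} I{\left(g{\left(-5 \right)} \right)} - 64 = \left(7 - 6\right) 2 \cdot 6 \frac{1}{-1 + 6} - 64 = 1 \cdot 2 \cdot 6 \cdot \frac{1}{5} - 64 = 1 \cdot \frac{12}{5} - 64 = \frac{12}{5} - 64 = - \frac{308}{5}$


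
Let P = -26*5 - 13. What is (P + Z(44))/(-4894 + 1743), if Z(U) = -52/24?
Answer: 871/18906 ≈ 0.046070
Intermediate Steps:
P = -143 (P = -130 - 13 = -143)
Z(U) = -13/6 (Z(U) = -52*1/24 = -13/6)
(P + Z(44))/(-4894 + 1743) = (-143 - 13/6)/(-4894 + 1743) = -871/6/(-3151) = -871/6*(-1/3151) = 871/18906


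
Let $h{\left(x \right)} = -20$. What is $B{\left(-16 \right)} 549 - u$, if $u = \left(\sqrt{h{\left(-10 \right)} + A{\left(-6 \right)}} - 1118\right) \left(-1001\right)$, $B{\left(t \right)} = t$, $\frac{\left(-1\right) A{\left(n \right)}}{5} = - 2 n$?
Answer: $-1127902 + 4004 i \sqrt{5} \approx -1.1279 \cdot 10^{6} + 8953.2 i$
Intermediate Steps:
$A{\left(n \right)} = 10 n$ ($A{\left(n \right)} = - 5 \left(- 2 n\right) = 10 n$)
$u = 1119118 - 4004 i \sqrt{5}$ ($u = \left(\sqrt{-20 + 10 \left(-6\right)} - 1118\right) \left(-1001\right) = \left(\sqrt{-20 - 60} - 1118\right) \left(-1001\right) = \left(\sqrt{-80} - 1118\right) \left(-1001\right) = \left(4 i \sqrt{5} - 1118\right) \left(-1001\right) = \left(-1118 + 4 i \sqrt{5}\right) \left(-1001\right) = 1119118 - 4004 i \sqrt{5} \approx 1.1191 \cdot 10^{6} - 8953.2 i$)
$B{\left(-16 \right)} 549 - u = \left(-16\right) 549 - \left(1119118 - 4004 i \sqrt{5}\right) = -8784 - \left(1119118 - 4004 i \sqrt{5}\right) = -1127902 + 4004 i \sqrt{5}$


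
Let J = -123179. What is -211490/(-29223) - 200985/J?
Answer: 31924511365/3599659917 ≈ 8.8688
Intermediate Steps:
-211490/(-29223) - 200985/J = -211490/(-29223) - 200985/(-123179) = -211490*(-1/29223) - 200985*(-1/123179) = 211490/29223 + 200985/123179 = 31924511365/3599659917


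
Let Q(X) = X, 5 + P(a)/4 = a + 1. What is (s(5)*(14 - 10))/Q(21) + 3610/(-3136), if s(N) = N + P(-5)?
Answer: -33191/4704 ≈ -7.0559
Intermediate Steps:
P(a) = -16 + 4*a (P(a) = -20 + 4*(a + 1) = -20 + 4*(1 + a) = -20 + (4 + 4*a) = -16 + 4*a)
s(N) = -36 + N (s(N) = N + (-16 + 4*(-5)) = N + (-16 - 20) = N - 36 = -36 + N)
(s(5)*(14 - 10))/Q(21) + 3610/(-3136) = ((-36 + 5)*(14 - 10))/21 + 3610/(-3136) = -31*4*(1/21) + 3610*(-1/3136) = -124*1/21 - 1805/1568 = -124/21 - 1805/1568 = -33191/4704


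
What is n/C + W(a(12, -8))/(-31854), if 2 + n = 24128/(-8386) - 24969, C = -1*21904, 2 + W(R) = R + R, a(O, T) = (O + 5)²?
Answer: 547117440991/487596992848 ≈ 1.1221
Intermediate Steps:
a(O, T) = (5 + O)²
W(R) = -2 + 2*R (W(R) = -2 + (R + R) = -2 + 2*R)
C = -21904
n = -104715467/4193 (n = -2 + (24128/(-8386) - 24969) = -2 + (24128*(-1/8386) - 24969) = -2 + (-12064/4193 - 24969) = -2 - 104707081/4193 = -104715467/4193 ≈ -24974.)
n/C + W(a(12, -8))/(-31854) = -104715467/4193/(-21904) + (-2 + 2*(5 + 12)²)/(-31854) = -104715467/4193*(-1/21904) + (-2 + 2*17²)*(-1/31854) = 104715467/91843472 + (-2 + 2*289)*(-1/31854) = 104715467/91843472 + (-2 + 578)*(-1/31854) = 104715467/91843472 + 576*(-1/31854) = 104715467/91843472 - 96/5309 = 547117440991/487596992848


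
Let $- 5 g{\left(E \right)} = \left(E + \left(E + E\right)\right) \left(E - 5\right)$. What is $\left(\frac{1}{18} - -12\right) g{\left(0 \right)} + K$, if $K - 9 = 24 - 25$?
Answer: $8$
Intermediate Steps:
$g{\left(E \right)} = - \frac{3 E \left(-5 + E\right)}{5}$ ($g{\left(E \right)} = - \frac{\left(E + \left(E + E\right)\right) \left(E - 5\right)}{5} = - \frac{\left(E + 2 E\right) \left(-5 + E\right)}{5} = - \frac{3 E \left(-5 + E\right)}{5}$)
$K = 8$ ($K = 9 + \left(24 - 25\right) = 9 - 1 = 8$)
$\left(\frac{1}{18} - -12\right) g{\left(0 \right)} + K = \left(\frac{1}{18} - -12\right) \frac{3}{5} \cdot 0 \left(5 - 0\right) + 8 = \left(\frac{1}{18} + 12\right) \frac{3}{5} \cdot 0 \left(5 + 0\right) + 8 = \frac{217 \cdot \frac{3}{5} \cdot 0 \cdot 5}{18} + 8 = \frac{217}{18} \cdot 0 + 8 = 0 + 8 = 8$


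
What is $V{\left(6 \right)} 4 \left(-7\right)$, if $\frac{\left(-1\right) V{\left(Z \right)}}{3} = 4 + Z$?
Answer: $840$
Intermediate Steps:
$V{\left(Z \right)} = -12 - 3 Z$ ($V{\left(Z \right)} = - 3 \left(4 + Z\right) = -12 - 3 Z$)
$V{\left(6 \right)} 4 \left(-7\right) = \left(-12 - 18\right) 4 \left(-7\right) = \left(-30\right) 4 \left(-7\right) = \left(-120\right) \left(-7\right) = 840$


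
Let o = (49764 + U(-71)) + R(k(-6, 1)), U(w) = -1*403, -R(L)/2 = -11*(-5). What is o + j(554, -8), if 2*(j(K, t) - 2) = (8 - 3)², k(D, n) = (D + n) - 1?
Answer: 98531/2 ≈ 49266.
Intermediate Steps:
k(D, n) = -1 + D + n
R(L) = -110 (R(L) = -(-22)*(-5) = -2*55 = -110)
j(K, t) = 29/2 (j(K, t) = 2 + (8 - 3)²/2 = 2 + (½)*5² = 2 + (½)*25 = 2 + 25/2 = 29/2)
U(w) = -403
o = 49251 (o = (49764 - 403) - 110 = 49361 - 110 = 49251)
o + j(554, -8) = 49251 + 29/2 = 98531/2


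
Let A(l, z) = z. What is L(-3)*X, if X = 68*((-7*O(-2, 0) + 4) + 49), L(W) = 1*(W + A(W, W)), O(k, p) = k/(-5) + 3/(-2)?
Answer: -123828/5 ≈ -24766.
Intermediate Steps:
O(k, p) = -3/2 - k/5 (O(k, p) = k*(-1/5) + 3*(-1/2) = -k/5 - 3/2 = -3/2 - k/5)
L(W) = 2*W (L(W) = 1*(W + W) = 1*(2*W) = 2*W)
X = 20638/5 (X = 68*((-7*(-3/2 - 1/5*(-2)) + 4) + 49) = 68*((-7*(-3/2 + 2/5) + 4) + 49) = 68*((-7*(-11/10) + 4) + 49) = 68*((77/10 + 4) + 49) = 68*(117/10 + 49) = 68*(607/10) = 20638/5 ≈ 4127.6)
L(-3)*X = (2*(-3))*(20638/5) = -6*20638/5 = -123828/5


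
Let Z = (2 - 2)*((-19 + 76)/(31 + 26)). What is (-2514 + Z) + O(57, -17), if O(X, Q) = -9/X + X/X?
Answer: -47750/19 ≈ -2513.2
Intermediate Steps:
O(X, Q) = 1 - 9/X (O(X, Q) = -9/X + 1 = 1 - 9/X)
Z = 0 (Z = 0*(57/57) = 0*(57*(1/57)) = 0*1 = 0)
(-2514 + Z) + O(57, -17) = (-2514 + 0) + (-9 + 57)/57 = -2514 + (1/57)*48 = -2514 + 16/19 = -47750/19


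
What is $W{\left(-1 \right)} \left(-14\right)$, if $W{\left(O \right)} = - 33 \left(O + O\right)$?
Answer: $-924$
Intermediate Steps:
$W{\left(O \right)} = - 66 O$ ($W{\left(O \right)} = - 33 \cdot 2 O = - 66 O$)
$W{\left(-1 \right)} \left(-14\right) = \left(-66\right) \left(-1\right) \left(-14\right) = 66 \left(-14\right) = -924$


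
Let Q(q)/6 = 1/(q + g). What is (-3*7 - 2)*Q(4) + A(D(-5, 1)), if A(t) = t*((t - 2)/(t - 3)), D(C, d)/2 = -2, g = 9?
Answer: -1278/91 ≈ -14.044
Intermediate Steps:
D(C, d) = -4 (D(C, d) = 2*(-2) = -4)
A(t) = t*(-2 + t)/(-3 + t) (A(t) = t*((-2 + t)/(-3 + t)) = t*(-2 + t)/(-3 + t))
Q(q) = 6/(9 + q) (Q(q) = 6/(q + 9) = 6/(9 + q))
(-3*7 - 2)*Q(4) + A(D(-5, 1)) = (-3*7 - 2)*(6/(9 + 4)) - 4*(-2 - 4)/(-3 - 4) = (-21 - 2)*(6/13) - 4*(-6)/(-7) = -138/13 - 4*(-⅐)*(-6) = -23*6/13 - 24/7 = -138/13 - 24/7 = -1278/91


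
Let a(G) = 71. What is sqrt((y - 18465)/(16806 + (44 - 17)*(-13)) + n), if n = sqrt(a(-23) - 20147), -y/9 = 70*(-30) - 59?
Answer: sqrt(1766170 + 60170450*I*sqrt(5019))/5485 ≈ 8.4187 + 8.4152*I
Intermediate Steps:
y = 19431 (y = -9*(70*(-30) - 59) = -9*(-2100 - 59) = -9*(-2159) = 19431)
n = 2*I*sqrt(5019) (n = sqrt(71 - 20147) = sqrt(-20076) = 2*I*sqrt(5019) ≈ 141.69*I)
sqrt((y - 18465)/(16806 + (44 - 17)*(-13)) + n) = sqrt((19431 - 18465)/(16806 + (44 - 17)*(-13)) + 2*I*sqrt(5019)) = sqrt(966/(16806 + 27*(-13)) + 2*I*sqrt(5019)) = sqrt(966/(16806 - 351) + 2*I*sqrt(5019)) = sqrt(966/16455 + 2*I*sqrt(5019)) = sqrt(966*(1/16455) + 2*I*sqrt(5019)) = sqrt(322/5485 + 2*I*sqrt(5019))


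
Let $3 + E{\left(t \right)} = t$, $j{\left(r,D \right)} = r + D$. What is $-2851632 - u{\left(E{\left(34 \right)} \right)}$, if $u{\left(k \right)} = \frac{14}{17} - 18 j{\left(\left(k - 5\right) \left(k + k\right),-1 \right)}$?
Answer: $- \frac{47984792}{17} \approx -2.8226 \cdot 10^{6}$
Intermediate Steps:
$j{\left(r,D \right)} = D + r$
$E{\left(t \right)} = -3 + t$
$u{\left(k \right)} = \frac{320}{17} - 36 k \left(-5 + k\right)$ ($u{\left(k \right)} = \frac{14}{17} - 18 \left(-1 + \left(k - 5\right) \left(k + k\right)\right) = 14 \cdot \frac{1}{17} - 18 \left(-1 + \left(-5 + k\right) 2 k\right) = \frac{14}{17} - 18 \left(-1 + 2 k \left(-5 + k\right)\right) = \frac{14}{17} - \left(-18 + 36 k \left(-5 + k\right)\right) = \frac{320}{17} - 36 k \left(-5 + k\right)$)
$-2851632 - u{\left(E{\left(34 \right)} \right)} = -2851632 - \left(\frac{320}{17} - 36 \left(-3 + 34\right) \left(-5 + \left(-3 + 34\right)\right)\right) = -2851632 - \left(\frac{320}{17} - 1116 \left(-5 + 31\right)\right) = -2851632 - \left(\frac{320}{17} - 1116 \cdot 26\right) = -2851632 - \left(\frac{320}{17} - 29016\right) = -2851632 - - \frac{492952}{17} = -2851632 + \frac{492952}{17} = - \frac{47984792}{17}$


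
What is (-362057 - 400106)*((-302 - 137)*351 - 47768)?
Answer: 153847936691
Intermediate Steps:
(-362057 - 400106)*((-302 - 137)*351 - 47768) = -762163*(-439*351 - 47768) = -762163*(-154089 - 47768) = -762163*(-201857) = 153847936691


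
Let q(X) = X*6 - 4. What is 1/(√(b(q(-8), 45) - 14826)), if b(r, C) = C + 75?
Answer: -I*√1634/4902 ≈ -0.0082462*I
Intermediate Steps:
q(X) = -4 + 6*X (q(X) = 6*X - 4 = -4 + 6*X)
b(r, C) = 75 + C
1/(√(b(q(-8), 45) - 14826)) = 1/(√((75 + 45) - 14826)) = 1/(√(120 - 14826)) = 1/(√(-14706)) = 1/(3*I*√1634) = -I*√1634/4902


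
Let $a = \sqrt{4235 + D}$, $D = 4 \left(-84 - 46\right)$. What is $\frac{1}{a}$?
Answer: $\frac{\sqrt{3715}}{3715} \approx 0.016407$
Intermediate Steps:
$D = -520$ ($D = 4 \left(-84 - 46\right) = 4 \left(-130\right) = -520$)
$a = \sqrt{3715}$ ($a = \sqrt{4235 - 520} = \sqrt{3715} \approx 60.951$)
$\frac{1}{a} = \frac{1}{\sqrt{3715}} = \frac{\sqrt{3715}}{3715}$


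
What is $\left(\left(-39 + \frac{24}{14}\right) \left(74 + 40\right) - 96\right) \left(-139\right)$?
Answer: $\frac{4229214}{7} \approx 6.0417 \cdot 10^{5}$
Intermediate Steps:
$\left(\left(-39 + \frac{24}{14}\right) \left(74 + 40\right) - 96\right) \left(-139\right) = \left(\left(-39 + 24 \cdot \frac{1}{14}\right) 114 - 96\right) \left(-139\right) = \left(\left(-39 + \frac{12}{7}\right) 114 - 96\right) \left(-139\right) = \left(\left(- \frac{261}{7}\right) 114 - 96\right) \left(-139\right) = \left(- \frac{29754}{7} - 96\right) \left(-139\right) = \left(- \frac{30426}{7}\right) \left(-139\right) = \frac{4229214}{7}$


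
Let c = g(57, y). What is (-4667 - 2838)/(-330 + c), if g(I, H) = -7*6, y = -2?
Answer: 7505/372 ≈ 20.175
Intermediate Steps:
g(I, H) = -42
c = -42
(-4667 - 2838)/(-330 + c) = (-4667 - 2838)/(-330 - 42) = -7505/(-372) = -7505*(-1/372) = 7505/372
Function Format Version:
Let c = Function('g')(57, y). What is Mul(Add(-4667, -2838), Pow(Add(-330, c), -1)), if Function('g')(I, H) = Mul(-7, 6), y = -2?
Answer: Rational(7505, 372) ≈ 20.175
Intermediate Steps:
Function('g')(I, H) = -42
c = -42
Mul(Add(-4667, -2838), Pow(Add(-330, c), -1)) = Mul(Add(-4667, -2838), Pow(Add(-330, -42), -1)) = Mul(-7505, Pow(-372, -1)) = Mul(-7505, Rational(-1, 372)) = Rational(7505, 372)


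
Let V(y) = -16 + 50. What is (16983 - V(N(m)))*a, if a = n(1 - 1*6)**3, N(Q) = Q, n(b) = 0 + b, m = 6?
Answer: -2118625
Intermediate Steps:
n(b) = b
V(y) = 34
a = -125 (a = (1 - 1*6)**3 = (1 - 6)**3 = (-5)**3 = -125)
(16983 - V(N(m)))*a = (16983 - 1*34)*(-125) = (16983 - 34)*(-125) = 16949*(-125) = -2118625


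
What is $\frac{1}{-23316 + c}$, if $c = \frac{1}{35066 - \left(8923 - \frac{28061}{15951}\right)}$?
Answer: $- \frac{417035054}{9723589303113} \approx -4.2889 \cdot 10^{-5}$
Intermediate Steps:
$c = \frac{15951}{417035054}$ ($c = \frac{1}{35066 + \left(28061 \cdot \frac{1}{15951} - 8923\right)} = \frac{1}{35066 + \left(\frac{28061}{15951} - 8923\right)} = \frac{1}{35066 - \frac{142302712}{15951}} = \frac{1}{\frac{417035054}{15951}} = \frac{15951}{417035054} \approx 3.8249 \cdot 10^{-5}$)
$\frac{1}{-23316 + c} = \frac{1}{-23316 + \frac{15951}{417035054}} = \frac{1}{- \frac{9723589303113}{417035054}} = - \frac{417035054}{9723589303113}$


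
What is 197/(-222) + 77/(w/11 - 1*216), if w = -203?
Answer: -696097/572538 ≈ -1.2158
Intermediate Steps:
197/(-222) + 77/(w/11 - 1*216) = 197/(-222) + 77/(-203/11 - 1*216) = 197*(-1/222) + 77/(-203*1/11 - 216) = -197/222 + 77/(-203/11 - 216) = -197/222 + 77/(-2579/11) = -197/222 + 77*(-11/2579) = -197/222 - 847/2579 = -696097/572538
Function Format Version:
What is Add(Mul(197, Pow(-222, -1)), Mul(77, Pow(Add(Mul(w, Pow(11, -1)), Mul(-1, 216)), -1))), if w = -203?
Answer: Rational(-696097, 572538) ≈ -1.2158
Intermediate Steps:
Add(Mul(197, Pow(-222, -1)), Mul(77, Pow(Add(Mul(w, Pow(11, -1)), Mul(-1, 216)), -1))) = Add(Mul(197, Pow(-222, -1)), Mul(77, Pow(Add(Mul(-203, Pow(11, -1)), Mul(-1, 216)), -1))) = Add(Mul(197, Rational(-1, 222)), Mul(77, Pow(Add(Mul(-203, Rational(1, 11)), -216), -1))) = Add(Rational(-197, 222), Mul(77, Pow(Add(Rational(-203, 11), -216), -1))) = Add(Rational(-197, 222), Mul(77, Pow(Rational(-2579, 11), -1))) = Add(Rational(-197, 222), Mul(77, Rational(-11, 2579))) = Add(Rational(-197, 222), Rational(-847, 2579)) = Rational(-696097, 572538)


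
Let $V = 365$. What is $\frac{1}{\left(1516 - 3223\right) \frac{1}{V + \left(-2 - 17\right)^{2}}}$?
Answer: $- \frac{242}{569} \approx -0.42531$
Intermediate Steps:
$\frac{1}{\left(1516 - 3223\right) \frac{1}{V + \left(-2 - 17\right)^{2}}} = \frac{1}{\left(1516 - 3223\right) \frac{1}{365 + \left(-2 - 17\right)^{2}}} = \frac{1}{\left(-1707\right) \frac{1}{365 + \left(-19\right)^{2}}} = \frac{1}{\left(-1707\right) \frac{1}{365 + 361}} = \frac{1}{\left(-1707\right) \frac{1}{726}} = \frac{1}{- \frac{569}{242}} = - \frac{242}{569}$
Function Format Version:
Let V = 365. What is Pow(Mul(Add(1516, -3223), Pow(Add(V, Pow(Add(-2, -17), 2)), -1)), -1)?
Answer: Rational(-242, 569) ≈ -0.42531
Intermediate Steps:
Pow(Mul(Add(1516, -3223), Pow(Add(V, Pow(Add(-2, -17), 2)), -1)), -1) = Pow(Mul(Add(1516, -3223), Pow(Add(365, Pow(Add(-2, -17), 2)), -1)), -1) = Pow(Mul(-1707, Pow(Add(365, Pow(-19, 2)), -1)), -1) = Pow(Mul(-1707, Pow(Add(365, 361), -1)), -1) = Pow(Mul(-1707, Pow(726, -1)), -1) = Pow(Mul(-1707, Rational(1, 726)), -1) = Pow(Rational(-569, 242), -1) = Rational(-242, 569)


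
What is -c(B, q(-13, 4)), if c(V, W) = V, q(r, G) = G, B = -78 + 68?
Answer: 10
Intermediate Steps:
B = -10
-c(B, q(-13, 4)) = -1*(-10) = 10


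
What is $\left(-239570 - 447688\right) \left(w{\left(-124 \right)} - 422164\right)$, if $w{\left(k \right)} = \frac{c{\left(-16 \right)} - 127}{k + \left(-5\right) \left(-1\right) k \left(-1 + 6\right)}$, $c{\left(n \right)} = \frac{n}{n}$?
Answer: $\frac{17988404686065}{62} \approx 2.9014 \cdot 10^{11}$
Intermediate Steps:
$c{\left(n \right)} = 1$
$w{\left(k \right)} = - \frac{63}{13 k}$ ($w{\left(k \right)} = \frac{1 - 127}{k + \left(-5\right) \left(-1\right) k \left(-1 + 6\right)} = - \frac{126}{k + 5 k 5} = - \frac{126}{k + 25 k} = - \frac{126}{26 k} = - 126 \frac{1}{26 k} = - \frac{63}{13 k}$)
$\left(-239570 - 447688\right) \left(w{\left(-124 \right)} - 422164\right) = \left(-239570 - 447688\right) \left(- \frac{63}{13 \left(-124\right)} - 422164\right) = - 687258 \left(\left(- \frac{63}{13}\right) \left(- \frac{1}{124}\right) - 422164\right) = - 687258 \left(\frac{63}{1612} - 422164\right) = \left(-687258\right) \left(- \frac{680528305}{1612}\right) = \frac{17988404686065}{62}$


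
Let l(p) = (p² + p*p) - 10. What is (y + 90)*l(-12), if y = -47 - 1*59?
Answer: -4448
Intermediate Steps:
l(p) = -10 + 2*p² (l(p) = (p² + p²) - 10 = 2*p² - 10 = -10 + 2*p²)
y = -106 (y = -47 - 59 = -106)
(y + 90)*l(-12) = (-106 + 90)*(-10 + 2*(-12)²) = -16*(-10 + 2*144) = -16*(-10 + 288) = -16*278 = -4448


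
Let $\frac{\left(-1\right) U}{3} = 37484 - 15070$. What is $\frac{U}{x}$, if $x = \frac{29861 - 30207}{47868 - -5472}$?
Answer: $\frac{1793344140}{173} \approx 1.0366 \cdot 10^{7}$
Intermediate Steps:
$U = -67242$ ($U = - 3 \left(37484 - 15070\right) = \left(-3\right) 22414 = -67242$)
$x = - \frac{173}{26670}$ ($x = - \frac{346}{47868 + 5472} = - \frac{346}{53340} = \left(-346\right) \frac{1}{53340} = - \frac{173}{26670} \approx -0.0064867$)
$\frac{U}{x} = - \frac{67242}{- \frac{173}{26670}} = \left(-67242\right) \left(- \frac{26670}{173}\right) = \frac{1793344140}{173}$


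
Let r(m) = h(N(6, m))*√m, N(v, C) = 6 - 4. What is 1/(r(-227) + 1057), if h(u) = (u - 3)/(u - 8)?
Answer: 38052/40221191 - 6*I*√227/40221191 ≈ 0.00094607 - 2.2476e-6*I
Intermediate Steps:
N(v, C) = 2
h(u) = (-3 + u)/(-8 + u)
r(m) = √m/6 (r(m) = ((-3 + 2)/(-8 + 2))*√m = (-1/(-6))*√m = (-⅙*(-1))*√m = √m/6)
1/(r(-227) + 1057) = 1/(√(-227)/6 + 1057) = 1/((I*√227)/6 + 1057) = 1/(I*√227/6 + 1057) = 1/(1057 + I*√227/6)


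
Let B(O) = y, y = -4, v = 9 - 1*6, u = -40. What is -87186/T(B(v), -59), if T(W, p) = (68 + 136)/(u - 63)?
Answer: 1496693/34 ≈ 44020.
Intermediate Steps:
v = 3 (v = 9 - 6 = 3)
B(O) = -4
T(W, p) = -204/103 (T(W, p) = (68 + 136)/(-40 - 63) = 204/(-103) = 204*(-1/103) = -204/103)
-87186/T(B(v), -59) = -87186/(-204/103) = -87186*(-103/204) = 1496693/34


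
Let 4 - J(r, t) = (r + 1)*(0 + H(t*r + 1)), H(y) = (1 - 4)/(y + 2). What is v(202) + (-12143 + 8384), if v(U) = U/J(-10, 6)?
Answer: -315677/85 ≈ -3713.8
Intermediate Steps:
H(y) = -3/(2 + y)
J(r, t) = 4 + 3*(1 + r)/(3 + r*t) (J(r, t) = 4 - (r + 1)*(0 - 3/(2 + (t*r + 1))) = 4 - (1 + r)*(0 - 3/(2 + (r*t + 1))) = 4 - (1 + r)*(0 - 3/(2 + (1 + r*t))) = 4 - (1 + r)*(0 - 3/(3 + r*t)) = 4 - (1 + r)*(-3/(3 + r*t)) = 4 - (-3)*(1 + r)/(3 + r*t) = 4 + 3*(1 + r)/(3 + r*t))
v(U) = 19*U/85 (v(U) = U/(((15 + 3*(-10) + 4*(-10)*6)/(3 - 10*6))) = U/(((15 - 30 - 240)/(3 - 60))) = U/((-255/(-57))) = U/((-1/57*(-255))) = U/(85/19) = U*(19/85) = 19*U/85)
v(202) + (-12143 + 8384) = (19/85)*202 + (-12143 + 8384) = 3838/85 - 3759 = -315677/85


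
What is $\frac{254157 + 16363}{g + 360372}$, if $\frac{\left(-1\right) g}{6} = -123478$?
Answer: $\frac{6763}{27531} \approx 0.24565$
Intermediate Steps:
$g = 740868$ ($g = \left(-6\right) \left(-123478\right) = 740868$)
$\frac{254157 + 16363}{g + 360372} = \frac{254157 + 16363}{740868 + 360372} = \frac{270520}{1101240} = 270520 \cdot \frac{1}{1101240} = \frac{6763}{27531}$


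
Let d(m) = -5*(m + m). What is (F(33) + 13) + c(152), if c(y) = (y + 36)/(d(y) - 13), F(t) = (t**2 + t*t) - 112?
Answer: 3186919/1533 ≈ 2078.9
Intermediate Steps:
d(m) = -10*m
F(t) = -112 + 2*t**2 (F(t) = (t**2 + t**2) - 112 = 2*t**2 - 112 = -112 + 2*t**2)
c(y) = (36 + y)/(-13 - 10*y) (c(y) = (y + 36)/(-10*y - 13) = (36 + y)/(-13 - 10*y))
(F(33) + 13) + c(152) = ((-112 + 2*33**2) + 13) + (-36 - 1*152)/(13 + 10*152) = ((-112 + 2*1089) + 13) + (-36 - 152)/(13 + 1520) = ((-112 + 2178) + 13) - 188/1533 = (2066 + 13) + (1/1533)*(-188) = 2079 - 188/1533 = 3186919/1533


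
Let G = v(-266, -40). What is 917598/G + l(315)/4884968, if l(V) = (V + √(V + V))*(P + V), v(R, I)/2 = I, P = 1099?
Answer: -280150077129/24424840 + 2121*√70/2442484 ≈ -11470.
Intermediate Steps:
v(R, I) = 2*I
G = -80 (G = 2*(-40) = -80)
l(V) = (1099 + V)*(V + √2*√V) (l(V) = (V + √(V + V))*(1099 + V) = (V + √(2*V))*(1099 + V) = (V + √2*√V)*(1099 + V) = (1099 + V)*(V + √2*√V))
917598/G + l(315)/4884968 = 917598/(-80) + (315² + 1099*315 + √2*315^(3/2) + 1099*√2*√315)/4884968 = 917598*(-1/80) + (99225 + 346185 + √2*(945*√35) + 1099*√2*(3*√35))*(1/4884968) = -458799/40 + (99225 + 346185 + 945*√70 + 3297*√70)*(1/4884968) = -458799/40 + (445410 + 4242*√70)*(1/4884968) = -458799/40 + (222705/2442484 + 2121*√70/2442484) = -280150077129/24424840 + 2121*√70/2442484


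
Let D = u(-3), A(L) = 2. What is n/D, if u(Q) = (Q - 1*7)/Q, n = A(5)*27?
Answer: 81/5 ≈ 16.200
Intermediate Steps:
n = 54 (n = 2*27 = 54)
u(Q) = (-7 + Q)/Q (u(Q) = (Q - 7)/Q = (-7 + Q)/Q)
D = 10/3 (D = (-7 - 3)/(-3) = -1/3*(-10) = 10/3 ≈ 3.3333)
n/D = 54/(10/3) = 54*(3/10) = 81/5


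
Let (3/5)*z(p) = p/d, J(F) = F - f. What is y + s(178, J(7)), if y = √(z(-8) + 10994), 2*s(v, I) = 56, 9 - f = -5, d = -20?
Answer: 28 + 2*√24738/3 ≈ 132.86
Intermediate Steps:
f = 14 (f = 9 - 1*(-5) = 9 + 5 = 14)
J(F) = -14 + F (J(F) = F - 1*14 = F - 14 = -14 + F)
z(p) = -p/12 (z(p) = 5*(p/(-20))/3 = 5*(p*(-1/20))/3 = 5*(-p/20)/3 = -p/12)
s(v, I) = 28 (s(v, I) = (½)*56 = 28)
y = 2*√24738/3 (y = √(-1/12*(-8) + 10994) = √(⅔ + 10994) = √(32984/3) = 2*√24738/3 ≈ 104.86)
y + s(178, J(7)) = 2*√24738/3 + 28 = 28 + 2*√24738/3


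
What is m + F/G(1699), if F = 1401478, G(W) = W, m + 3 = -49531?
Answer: -82756788/1699 ≈ -48709.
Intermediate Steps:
m = -49534 (m = -3 - 49531 = -49534)
m + F/G(1699) = -49534 + 1401478/1699 = -82756788/1699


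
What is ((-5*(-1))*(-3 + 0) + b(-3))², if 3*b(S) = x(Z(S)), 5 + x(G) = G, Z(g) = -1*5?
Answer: 3025/9 ≈ 336.11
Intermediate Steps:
Z(g) = -5
x(G) = -5 + G
b(S) = -10/3 (b(S) = (-5 - 5)/3 = (⅓)*(-10) = -10/3)
((-5*(-1))*(-3 + 0) + b(-3))² = ((-5*(-1))*(-3 + 0) - 10/3)² = (5*(-3) - 10/3)² = (-15 - 10/3)² = (-55/3)² = 3025/9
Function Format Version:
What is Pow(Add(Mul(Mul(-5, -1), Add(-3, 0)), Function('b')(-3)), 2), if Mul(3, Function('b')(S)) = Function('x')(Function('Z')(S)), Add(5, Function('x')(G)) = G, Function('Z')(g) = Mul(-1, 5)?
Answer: Rational(3025, 9) ≈ 336.11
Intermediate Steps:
Function('Z')(g) = -5
Function('x')(G) = Add(-5, G)
Function('b')(S) = Rational(-10, 3) (Function('b')(S) = Mul(Rational(1, 3), Add(-5, -5)) = Mul(Rational(1, 3), -10) = Rational(-10, 3))
Pow(Add(Mul(Mul(-5, -1), Add(-3, 0)), Function('b')(-3)), 2) = Pow(Add(Mul(Mul(-5, -1), Add(-3, 0)), Rational(-10, 3)), 2) = Pow(Add(Mul(5, -3), Rational(-10, 3)), 2) = Pow(Add(-15, Rational(-10, 3)), 2) = Pow(Rational(-55, 3), 2) = Rational(3025, 9)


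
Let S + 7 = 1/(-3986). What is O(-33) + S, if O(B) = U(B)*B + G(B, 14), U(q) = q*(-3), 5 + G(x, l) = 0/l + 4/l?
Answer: -91482693/27902 ≈ -3278.7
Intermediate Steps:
G(x, l) = -5 + 4/l (G(x, l) = -5 + (0/l + 4/l) = -5 + (0 + 4/l) = -5 + 4/l)
S = -27903/3986 (S = -7 + 1/(-3986) = -7 - 1/3986 = -27903/3986 ≈ -7.0003)
U(q) = -3*q
O(B) = -33/7 - 3*B² (O(B) = (-3*B)*B + (-5 + 4/14) = -3*B² + (-5 + 4*(1/14)) = -3*B² + (-5 + 2/7) = -3*B² - 33/7 = -33/7 - 3*B²)
O(-33) + S = (-33/7 - 3*(-33)²) - 27903/3986 = (-33/7 - 3*1089) - 27903/3986 = (-33/7 - 3267) - 27903/3986 = -22902/7 - 27903/3986 = -91482693/27902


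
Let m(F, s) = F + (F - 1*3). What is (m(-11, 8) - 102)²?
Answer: 16129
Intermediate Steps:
m(F, s) = -3 + 2*F (m(F, s) = F + (F - 3) = F + (-3 + F) = -3 + 2*F)
(m(-11, 8) - 102)² = ((-3 + 2*(-11)) - 102)² = ((-3 - 22) - 102)² = (-25 - 102)² = (-127)² = 16129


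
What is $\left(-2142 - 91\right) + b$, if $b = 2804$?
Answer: $571$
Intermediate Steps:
$\left(-2142 - 91\right) + b = \left(-2142 - 91\right) + 2804 = -2233 + 2804 = 571$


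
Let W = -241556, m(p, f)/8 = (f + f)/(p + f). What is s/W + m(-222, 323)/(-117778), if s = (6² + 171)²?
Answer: -255480991565/1436724119684 ≈ -0.17782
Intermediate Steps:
m(p, f) = 16*f/(f + p) (m(p, f) = 8*((f + f)/(p + f)) = 8*((2*f)/(f + p)) = 8*(2*f/(f + p)) = 16*f/(f + p))
s = 42849 (s = (36 + 171)² = 207² = 42849)
s/W + m(-222, 323)/(-117778) = 42849/(-241556) + (16*323/(323 - 222))/(-117778) = 42849*(-1/241556) + (16*323/101)*(-1/117778) = -42849/241556 + (16*323*(1/101))*(-1/117778) = -42849/241556 + (5168/101)*(-1/117778) = -42849/241556 - 2584/5947789 = -255480991565/1436724119684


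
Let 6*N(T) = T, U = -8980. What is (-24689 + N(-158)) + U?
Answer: -101086/3 ≈ -33695.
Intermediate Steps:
N(T) = T/6
(-24689 + N(-158)) + U = (-24689 + (⅙)*(-158)) - 8980 = (-24689 - 79/3) - 8980 = -74146/3 - 8980 = -101086/3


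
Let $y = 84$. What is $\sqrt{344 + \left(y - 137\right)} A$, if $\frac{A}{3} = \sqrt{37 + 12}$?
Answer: $21 \sqrt{291} \approx 358.23$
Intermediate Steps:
$A = 21$ ($A = 3 \sqrt{37 + 12} = 3 \sqrt{49} = 3 \cdot 7 = 21$)
$\sqrt{344 + \left(y - 137\right)} A = \sqrt{344 + \left(84 - 137\right)} 21 = \sqrt{344 - 53} \cdot 21 = \sqrt{291} \cdot 21 = 21 \sqrt{291}$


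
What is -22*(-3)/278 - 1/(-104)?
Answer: 3571/14456 ≈ 0.24703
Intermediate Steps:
-22*(-3)/278 - 1/(-104) = 66*(1/278) - 1*(-1/104) = 33/139 + 1/104 = 3571/14456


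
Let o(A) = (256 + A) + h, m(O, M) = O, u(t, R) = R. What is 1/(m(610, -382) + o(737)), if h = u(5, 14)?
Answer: 1/1617 ≈ 0.00061843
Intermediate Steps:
h = 14
o(A) = 270 + A (o(A) = (256 + A) + 14 = 270 + A)
1/(m(610, -382) + o(737)) = 1/(610 + (270 + 737)) = 1/(610 + 1007) = 1/1617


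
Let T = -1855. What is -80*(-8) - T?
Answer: 2495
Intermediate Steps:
-80*(-8) - T = -80*(-8) - 1*(-1855) = 640 + 1855 = 2495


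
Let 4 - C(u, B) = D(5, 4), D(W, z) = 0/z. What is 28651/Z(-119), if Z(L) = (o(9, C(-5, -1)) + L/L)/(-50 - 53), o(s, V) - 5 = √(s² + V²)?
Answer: 17706318/61 - 2951053*√97/61 ≈ -1.8620e+5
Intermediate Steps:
D(W, z) = 0
C(u, B) = 4 (C(u, B) = 4 - 1*0 = 4 + 0 = 4)
o(s, V) = 5 + √(V² + s²) (o(s, V) = 5 + √(s² + V²) = 5 + √(V² + s²))
Z(L) = -6/103 - √97/103 (Z(L) = ((5 + √(4² + 9²)) + L/L)/(-50 - 53) = ((5 + √(16 + 81)) + 1)/(-103) = ((5 + √97) + 1)*(-1/103) = (6 + √97)*(-1/103) = -6/103 - √97/103)
28651/Z(-119) = 28651/(-6/103 - √97/103)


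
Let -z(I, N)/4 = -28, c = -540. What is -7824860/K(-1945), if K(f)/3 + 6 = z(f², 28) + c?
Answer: 3912430/651 ≈ 6009.9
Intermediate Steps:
z(I, N) = 112 (z(I, N) = -4*(-28) = 112)
K(f) = -1302 (K(f) = -18 + 3*(112 - 540) = -18 + 3*(-428) = -18 - 1284 = -1302)
-7824860/K(-1945) = -7824860/(-1302) = -7824860*(-1/1302) = 3912430/651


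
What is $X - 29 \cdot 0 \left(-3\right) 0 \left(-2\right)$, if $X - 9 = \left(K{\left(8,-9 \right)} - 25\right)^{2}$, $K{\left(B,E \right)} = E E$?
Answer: $3145$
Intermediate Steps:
$K{\left(B,E \right)} = E^{2}$
$X = 3145$ ($X = 9 + \left(\left(-9\right)^{2} - 25\right)^{2} = 9 + \left(81 - 25\right)^{2} = 9 + 56^{2} = 9 + 3136 = 3145$)
$X - 29 \cdot 0 \left(-3\right) 0 \left(-2\right) = 3145 - 29 \cdot 0 \left(-3\right) 0 \left(-2\right) = 3145 - 29 \cdot 0 \cdot 0 \left(-2\right) = 3145 - 29 \cdot 0 \left(-2\right) = 3145 - 29 \cdot 0 = 3145 - 0 = 3145 + 0 = 3145$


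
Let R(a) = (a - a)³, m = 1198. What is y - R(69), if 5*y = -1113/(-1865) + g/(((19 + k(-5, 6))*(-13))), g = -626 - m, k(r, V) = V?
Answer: 752697/606125 ≈ 1.2418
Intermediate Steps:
g = -1824 (g = -626 - 1*1198 = -626 - 1198 = -1824)
R(a) = 0 (R(a) = 0³ = 0)
y = 752697/606125 (y = (-1113/(-1865) - 1824*(-1/(13*(19 + 6))))/5 = (-1113*(-1/1865) - 1824/(25*(-13)))/5 = (1113/1865 - 1824/(-325))/5 = (1113/1865 - 1824*(-1/325))/5 = (1113/1865 + 1824/325)/5 = (⅕)*(752697/121225) = 752697/606125 ≈ 1.2418)
y - R(69) = 752697/606125 - 1*0 = 752697/606125 + 0 = 752697/606125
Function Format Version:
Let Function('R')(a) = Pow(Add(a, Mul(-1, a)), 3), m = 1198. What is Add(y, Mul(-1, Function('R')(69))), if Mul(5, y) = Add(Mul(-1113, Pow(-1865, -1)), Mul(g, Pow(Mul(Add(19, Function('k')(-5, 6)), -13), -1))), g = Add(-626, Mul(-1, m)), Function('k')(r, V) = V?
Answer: Rational(752697, 606125) ≈ 1.2418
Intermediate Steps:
g = -1824 (g = Add(-626, Mul(-1, 1198)) = Add(-626, -1198) = -1824)
Function('R')(a) = 0 (Function('R')(a) = Pow(0, 3) = 0)
y = Rational(752697, 606125) (y = Mul(Rational(1, 5), Add(Mul(-1113, Pow(-1865, -1)), Mul(-1824, Pow(Mul(Add(19, 6), -13), -1)))) = Mul(Rational(1, 5), Add(Mul(-1113, Rational(-1, 1865)), Mul(-1824, Pow(Mul(25, -13), -1)))) = Mul(Rational(1, 5), Add(Rational(1113, 1865), Mul(-1824, Pow(-325, -1)))) = Mul(Rational(1, 5), Add(Rational(1113, 1865), Mul(-1824, Rational(-1, 325)))) = Mul(Rational(1, 5), Add(Rational(1113, 1865), Rational(1824, 325))) = Mul(Rational(1, 5), Rational(752697, 121225)) = Rational(752697, 606125) ≈ 1.2418)
Add(y, Mul(-1, Function('R')(69))) = Add(Rational(752697, 606125), Mul(-1, 0)) = Add(Rational(752697, 606125), 0) = Rational(752697, 606125)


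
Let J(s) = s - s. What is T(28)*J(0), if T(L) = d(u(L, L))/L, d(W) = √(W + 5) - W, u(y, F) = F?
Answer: 0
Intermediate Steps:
J(s) = 0
d(W) = √(5 + W) - W
T(L) = (√(5 + L) - L)/L
T(28)*J(0) = ((√(5 + 28) - 1*28)/28)*0 = ((√33 - 28)/28)*0 = ((-28 + √33)/28)*0 = (-1 + √33/28)*0 = 0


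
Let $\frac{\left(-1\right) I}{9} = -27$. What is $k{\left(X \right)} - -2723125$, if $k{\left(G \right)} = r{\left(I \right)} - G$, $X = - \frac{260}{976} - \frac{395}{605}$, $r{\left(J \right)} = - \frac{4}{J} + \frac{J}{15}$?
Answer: $\frac{97683627644227}{35871660} \approx 2.7231 \cdot 10^{6}$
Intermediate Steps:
$I = 243$ ($I = \left(-9\right) \left(-27\right) = 243$)
$r{\left(J \right)} = - \frac{4}{J} + \frac{J}{15}$ ($r{\left(J \right)} = - \frac{4}{J} + J \frac{1}{15} = - \frac{4}{J} + \frac{J}{15}$)
$X = - \frac{27141}{29524}$ ($X = \left(-260\right) \frac{1}{976} - \frac{79}{121} = - \frac{65}{244} - \frac{79}{121} = - \frac{27141}{29524} \approx -0.91929$)
$k{\left(G \right)} = \frac{19663}{1215} - G$ ($k{\left(G \right)} = \left(- \frac{4}{243} + \frac{1}{15} \cdot 243\right) - G = \left(\left(-4\right) \frac{1}{243} + \frac{81}{5}\right) - G = \left(- \frac{4}{243} + \frac{81}{5}\right) - G = \frac{19663}{1215} - G$)
$k{\left(X \right)} - -2723125 = \left(\frac{19663}{1215} - - \frac{27141}{29524}\right) - -2723125 = \left(\frac{19663}{1215} + \frac{27141}{29524}\right) + 2723125 = \frac{613506727}{35871660} + 2723125 = \frac{97683627644227}{35871660}$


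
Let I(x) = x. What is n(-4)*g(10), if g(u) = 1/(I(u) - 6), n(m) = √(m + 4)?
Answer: 0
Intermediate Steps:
n(m) = √(4 + m)
g(u) = 1/(-6 + u) (g(u) = 1/(u - 6) = 1/(-6 + u))
n(-4)*g(10) = √(4 - 4)/(-6 + 10) = √0/4 = 0*(¼) = 0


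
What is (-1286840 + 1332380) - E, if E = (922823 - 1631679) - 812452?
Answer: 1566848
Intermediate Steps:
E = -1521308 (E = -708856 - 812452 = -1521308)
(-1286840 + 1332380) - E = (-1286840 + 1332380) - 1*(-1521308) = 45540 + 1521308 = 1566848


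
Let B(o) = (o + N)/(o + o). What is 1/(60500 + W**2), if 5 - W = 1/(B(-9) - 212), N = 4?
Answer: 14523721/879048899829 ≈ 1.6522e-5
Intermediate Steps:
B(o) = (4 + o)/(2*o) (B(o) = (o + 4)/(o + o) = (4 + o)/((2*o)) = (4 + o)*(1/(2*o)) = (4 + o)/(2*o))
W = 19073/3811 (W = 5 - 1/((1/2)*(4 - 9)/(-9) - 212) = 5 - 1/((1/2)*(-1/9)*(-5) - 212) = 5 - 1/(5/18 - 212) = 5 - 1/(-3811/18) = 5 - 1*(-18/3811) = 5 + 18/3811 = 19073/3811 ≈ 5.0047)
1/(60500 + W**2) = 1/(60500 + (19073/3811)**2) = 1/(60500 + 363779329/14523721) = 1/(879048899829/14523721) = 14523721/879048899829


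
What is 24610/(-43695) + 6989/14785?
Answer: -11694899/129206115 ≈ -0.090513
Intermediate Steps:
24610/(-43695) + 6989/14785 = 24610*(-1/43695) + 6989*(1/14785) = -4922/8739 + 6989/14785 = -11694899/129206115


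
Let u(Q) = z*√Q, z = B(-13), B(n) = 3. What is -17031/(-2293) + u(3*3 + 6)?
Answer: 17031/2293 + 3*√15 ≈ 19.046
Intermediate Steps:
z = 3
u(Q) = 3*√Q
-17031/(-2293) + u(3*3 + 6) = -17031/(-2293) + 3*√(3*3 + 6) = -17031*(-1/2293) + 3*√(9 + 6) = 17031/2293 + 3*√15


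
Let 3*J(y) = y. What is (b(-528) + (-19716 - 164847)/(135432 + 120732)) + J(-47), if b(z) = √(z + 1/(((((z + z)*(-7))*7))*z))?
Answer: -4197799/256164 + I*√28850798594/7392 ≈ -16.387 + 22.978*I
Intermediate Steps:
J(y) = y/3
b(z) = √(z - 1/(98*z²)) (b(z) = √(z + 1/(((((2*z)*(-7))*7))*z)) = √(z + 1/(((-14*z*7))*z)) = √(z + 1/(((-98*z))*z)) = √(z + (-1/(98*z))/z) = √(z - 1/(98*z²)))
(b(-528) + (-19716 - 164847)/(135432 + 120732)) + J(-47) = (√(-2/(-528)² + 196*(-528))/14 + (-19716 - 164847)/(135432 + 120732)) + (⅓)*(-47) = (√(-2*1/278784 - 103488)/14 - 184563/256164) - 47/3 = (√(-1/139392 - 103488)/14 - 184563*1/256164) - 47/3 = (√(-14425399297/139392)/14 - 61521/85388) - 47/3 = ((I*√28850798594/528)/14 - 61521/85388) - 47/3 = (I*√28850798594/7392 - 61521/85388) - 47/3 = (-61521/85388 + I*√28850798594/7392) - 47/3 = -4197799/256164 + I*√28850798594/7392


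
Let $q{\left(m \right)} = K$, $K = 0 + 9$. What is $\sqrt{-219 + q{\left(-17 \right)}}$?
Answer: $i \sqrt{210} \approx 14.491 i$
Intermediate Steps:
$K = 9$
$q{\left(m \right)} = 9$
$\sqrt{-219 + q{\left(-17 \right)}} = \sqrt{-219 + 9} = \sqrt{-210} = i \sqrt{210}$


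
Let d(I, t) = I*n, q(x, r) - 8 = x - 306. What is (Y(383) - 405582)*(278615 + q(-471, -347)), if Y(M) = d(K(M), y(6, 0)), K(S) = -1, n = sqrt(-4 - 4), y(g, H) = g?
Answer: -112689336372 - 555692*I*sqrt(2) ≈ -1.1269e+11 - 7.8587e+5*I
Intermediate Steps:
n = 2*I*sqrt(2) (n = sqrt(-8) = 2*I*sqrt(2) ≈ 2.8284*I)
q(x, r) = -298 + x (q(x, r) = 8 + (x - 306) = 8 + (-306 + x) = -298 + x)
d(I, t) = 2*I*I*sqrt(2) (d(I, t) = I*(2*I*sqrt(2)) = 2*I*I*sqrt(2))
Y(M) = -2*I*sqrt(2) (Y(M) = 2*I*(-1)*sqrt(2) = -2*I*sqrt(2))
(Y(383) - 405582)*(278615 + q(-471, -347)) = (-2*I*sqrt(2) - 405582)*(278615 + (-298 - 471)) = (-405582 - 2*I*sqrt(2))*(278615 - 769) = (-405582 - 2*I*sqrt(2))*277846 = -112689336372 - 555692*I*sqrt(2)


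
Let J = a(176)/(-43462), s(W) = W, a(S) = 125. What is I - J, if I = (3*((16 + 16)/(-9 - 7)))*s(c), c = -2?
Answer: 521669/43462 ≈ 12.003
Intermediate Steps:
I = 12 (I = (3*((16 + 16)/(-9 - 7)))*(-2) = (3*(32/(-16)))*(-2) = (3*(32*(-1/16)))*(-2) = (3*(-2))*(-2) = -6*(-2) = 12)
J = -125/43462 (J = 125/(-43462) = 125*(-1/43462) = -125/43462 ≈ -0.0028761)
I - J = 12 - 1*(-125/43462) = 12 + 125/43462 = 521669/43462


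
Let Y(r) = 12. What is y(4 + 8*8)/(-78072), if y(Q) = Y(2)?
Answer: -1/6506 ≈ -0.00015370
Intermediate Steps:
y(Q) = 12
y(4 + 8*8)/(-78072) = 12/(-78072) = 12*(-1/78072) = -1/6506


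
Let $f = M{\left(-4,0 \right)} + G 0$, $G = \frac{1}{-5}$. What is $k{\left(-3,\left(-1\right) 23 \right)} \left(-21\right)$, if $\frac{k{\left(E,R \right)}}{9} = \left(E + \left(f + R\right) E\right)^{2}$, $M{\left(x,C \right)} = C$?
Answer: $-823284$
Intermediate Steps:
$G = - \frac{1}{5} \approx -0.2$
$f = 0$ ($f = 0 - 0 = 0 + 0 = 0$)
$k{\left(E,R \right)} = 9 \left(E + E R\right)^{2}$ ($k{\left(E,R \right)} = 9 \left(E + \left(0 + R\right) E\right)^{2} = 9 \left(E + R E\right)^{2} = 9 \left(E + E R\right)^{2}$)
$k{\left(-3,\left(-1\right) 23 \right)} \left(-21\right) = 9 \left(-3\right)^{2} \left(1 - 23\right)^{2} \left(-21\right) = 9 \cdot 9 \left(1 - 23\right)^{2} \left(-21\right) = 9 \cdot 9 \left(-22\right)^{2} \left(-21\right) = 9 \cdot 9 \cdot 484 \left(-21\right) = 39204 \left(-21\right) = -823284$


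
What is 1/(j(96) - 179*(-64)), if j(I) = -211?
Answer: 1/11245 ≈ 8.8928e-5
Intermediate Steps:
1/(j(96) - 179*(-64)) = 1/(-211 - 179*(-64)) = 1/(-211 + 11456) = 1/11245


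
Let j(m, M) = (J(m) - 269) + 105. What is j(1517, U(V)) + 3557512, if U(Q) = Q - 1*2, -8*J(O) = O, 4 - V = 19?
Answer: 28457267/8 ≈ 3.5572e+6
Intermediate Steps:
V = -15 (V = 4 - 1*19 = 4 - 19 = -15)
J(O) = -O/8
U(Q) = -2 + Q (U(Q) = Q - 2 = -2 + Q)
j(m, M) = -164 - m/8 (j(m, M) = (-m/8 - 269) + 105 = (-269 - m/8) + 105 = -164 - m/8)
j(1517, U(V)) + 3557512 = (-164 - ⅛*1517) + 3557512 = (-164 - 1517/8) + 3557512 = -2829/8 + 3557512 = 28457267/8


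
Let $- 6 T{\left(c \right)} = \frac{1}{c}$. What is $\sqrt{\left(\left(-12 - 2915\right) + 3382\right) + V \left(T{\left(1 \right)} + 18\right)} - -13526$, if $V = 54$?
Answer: $13526 + \sqrt{1418} \approx 13564.0$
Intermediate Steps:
$T{\left(c \right)} = - \frac{1}{6 c}$
$\sqrt{\left(\left(-12 - 2915\right) + 3382\right) + V \left(T{\left(1 \right)} + 18\right)} - -13526 = \sqrt{\left(\left(-12 - 2915\right) + 3382\right) + 54 \left(- \frac{1}{6 \cdot 1} + 18\right)} - -13526 = \sqrt{\left(\left(-12 - 2915\right) + 3382\right) + 54 \left(\left(- \frac{1}{6}\right) 1 + 18\right)} + 13526 = \sqrt{\left(-2927 + 3382\right) + 54 \left(- \frac{1}{6} + 18\right)} + 13526 = \sqrt{455 + 54 \cdot \frac{107}{6}} + 13526 = \sqrt{455 + 963} + 13526 = \sqrt{1418} + 13526 = 13526 + \sqrt{1418}$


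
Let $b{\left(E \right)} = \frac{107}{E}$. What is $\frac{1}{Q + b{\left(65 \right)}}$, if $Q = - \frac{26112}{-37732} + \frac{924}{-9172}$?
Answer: $\frac{1405941485}{3145725248} \approx 0.44694$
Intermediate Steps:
$Q = \frac{12789681}{21629869}$ ($Q = \left(-26112\right) \left(- \frac{1}{37732}\right) + 924 \left(- \frac{1}{9172}\right) = \frac{6528}{9433} - \frac{231}{2293} = \frac{12789681}{21629869} \approx 0.5913$)
$\frac{1}{Q + b{\left(65 \right)}} = \frac{1}{\frac{12789681}{21629869} + \frac{107}{65}} = \frac{1}{\frac{3145725248}{1405941485}} = \frac{1405941485}{3145725248}$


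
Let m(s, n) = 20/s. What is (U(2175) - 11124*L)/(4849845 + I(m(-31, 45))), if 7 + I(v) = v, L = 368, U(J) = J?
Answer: -175429/207946 ≈ -0.84363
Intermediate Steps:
I(v) = -7 + v
(U(2175) - 11124*L)/(4849845 + I(m(-31, 45))) = (2175 - 11124*368)/(4849845 + (-7 + 20/(-31))) = (2175 - 4093632)/(4849845 + (-7 + 20*(-1/31))) = -4091457/(4849845 + (-7 - 20/31)) = -4091457/(4849845 - 237/31) = -4091457/150344958/31 = -4091457*31/150344958 = -175429/207946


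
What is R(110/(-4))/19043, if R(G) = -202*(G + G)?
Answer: 11110/19043 ≈ 0.58342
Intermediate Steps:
R(G) = -404*G
R(110/(-4))/19043 = -44440/(-4)/19043 = -44440*(-1)/4*(1/19043) = -404*(-55/2)*(1/19043) = 11110*(1/19043) = 11110/19043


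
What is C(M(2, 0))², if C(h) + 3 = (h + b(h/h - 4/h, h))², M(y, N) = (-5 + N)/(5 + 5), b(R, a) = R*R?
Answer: 671276281/16 ≈ 4.1955e+7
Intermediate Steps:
b(R, a) = R²
M(y, N) = -½ + N/10 (M(y, N) = (-5 + N)/10 = (-5 + N)*(⅒) = -½ + N/10)
C(h) = -3 + (h + (1 - 4/h)²)² (C(h) = -3 + (h + (h/h - 4/h)²)² = -3 + (h + (1 - 4/h)²)²)
C(M(2, 0))² = (-3 + ((-½ + (⅒)*0)³ + (-4 + (-½ + (⅒)*0))²)²/(-½ + (⅒)*0)⁴)² = (-3 + ((-½ + 0)³ + (-4 + (-½ + 0))²)²/(-½ + 0)⁴)² = (-3 + ((-½)³ + (-4 - ½)²)²/(-½)⁴)² = (-3 + 16*(-⅛ + (-9/2)²)²)² = (-3 + 16*(-⅛ + 81/4)²)² = (-3 + 16*(161/8)²)² = (-3 + 16*(25921/64))² = (-3 + 25921/4)² = (25909/4)² = 671276281/16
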